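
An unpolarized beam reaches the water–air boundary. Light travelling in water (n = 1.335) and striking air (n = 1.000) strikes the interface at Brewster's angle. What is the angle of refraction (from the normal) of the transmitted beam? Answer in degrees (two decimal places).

θ_t ≈ 53.16°

tan θ_B = n₂/n₁ = 1.000/1.335 = 0.7491, so θ_B = 36.84°.
At Brewster's angle the reflected and refracted rays are perpendicular, so θ_t = 90° − θ_B = 90° − 36.84° = 53.16°.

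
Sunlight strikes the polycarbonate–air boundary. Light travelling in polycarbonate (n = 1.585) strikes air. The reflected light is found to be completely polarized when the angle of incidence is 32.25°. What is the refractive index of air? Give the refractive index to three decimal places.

n ≈ 1.000

At Brewster's angle, tan θ_B = n₂/n₁ with n₁ on the incident side (polycarbonate) and n₂ on the transmitted side (air).
n₂ = n₁ tan θ_B = 1.585 × tan 32.25° = 1.000.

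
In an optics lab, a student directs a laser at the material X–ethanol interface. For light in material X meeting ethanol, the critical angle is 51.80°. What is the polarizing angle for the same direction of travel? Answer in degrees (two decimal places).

θ_B ≈ 38.16°

At the critical angle sin θ_c = n₂/n₁, giving n₂/n₁ = sin 51.80° = 0.7859.
Then tan θ_B = n₂/n₁ = 0.7859, so θ_B = arctan 0.7859 = 38.16°.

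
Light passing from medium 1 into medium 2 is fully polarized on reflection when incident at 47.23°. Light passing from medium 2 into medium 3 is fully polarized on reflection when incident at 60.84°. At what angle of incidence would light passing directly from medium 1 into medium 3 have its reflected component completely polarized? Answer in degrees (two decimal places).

tan θ_B(1→2) = n₂/n₁ = tan 47.23° = 1.0810.
tan θ_B(2→3) = n₃/n₂ = tan 60.84° = 1.7922.
So n₃/n₁ = (n₂/n₁)(n₃/n₂) = 1.0810 × 1.7922 = 1.9375.
θ_B(1→3) = arctan(1.9375) = 62.70°.

θ_B ≈ 62.70°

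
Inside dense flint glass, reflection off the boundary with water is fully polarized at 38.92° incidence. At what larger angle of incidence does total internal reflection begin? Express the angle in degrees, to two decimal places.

θ_c ≈ 53.85°

From Brewster, n₂/n₁ = tan θ_B = tan 38.92° = 0.8075.
Then sin θ_c = n₂/n₁ = 0.8075, so θ_c = arcsin 0.8075 = 53.85°.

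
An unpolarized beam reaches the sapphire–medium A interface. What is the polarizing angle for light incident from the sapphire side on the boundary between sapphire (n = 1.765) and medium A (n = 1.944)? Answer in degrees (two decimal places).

At Brewster's angle the reflected and refracted rays are perpendicular, which with Snell's law gives tan θ_B = n₂/n₁.
Here n₂/n₁ = 1.944/1.765 = 1.1014, and Brewster's law gives tan θ_B = n₂/n₁.
θ_B = arctan(1.1014) = 47.76°.

θ_B ≈ 47.76°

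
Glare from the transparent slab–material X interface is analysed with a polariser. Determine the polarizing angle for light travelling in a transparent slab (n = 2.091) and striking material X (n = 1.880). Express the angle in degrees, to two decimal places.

Brewster's condition: tan θ_B = n₂/n₁ = 1.880/2.091 = 0.8991.
So θ_B = arctan 0.8991 = 41.96°.

θ_B ≈ 41.96°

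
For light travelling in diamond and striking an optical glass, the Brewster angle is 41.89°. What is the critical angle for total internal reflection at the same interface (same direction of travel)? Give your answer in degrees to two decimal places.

θ_c ≈ 63.76°

tan θ_B = n₂/n₁ = tan 41.89° = 0.8969.
Total internal reflection: sin θ_c = n₂/n₁ = 0.8969.
θ_c = arcsin(0.8969) = 63.76°.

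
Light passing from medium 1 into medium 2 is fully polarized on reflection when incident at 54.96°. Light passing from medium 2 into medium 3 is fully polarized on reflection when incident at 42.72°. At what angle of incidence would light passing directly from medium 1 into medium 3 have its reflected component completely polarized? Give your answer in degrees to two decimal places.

tan θ_B(1→2) = n₂/n₁ = tan 54.96° = 1.4260.
tan θ_B(2→3) = n₃/n₂ = tan 42.72° = 0.9234.
n₃/n₁ = 1.3168. Then tan θ_B(1→3) = n₃/n₁, so θ_B(1→3) = arctan(1.3168) = 52.79°.

θ_B ≈ 52.79°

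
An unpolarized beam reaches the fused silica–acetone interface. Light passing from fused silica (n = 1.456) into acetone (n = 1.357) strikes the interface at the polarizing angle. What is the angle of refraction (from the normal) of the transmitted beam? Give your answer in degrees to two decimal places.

First find Brewster's angle: tan θ_B = 1.357/1.456 = 0.9320, giving θ_B = 42.98°.
Since θ_B + θ_t = 90° at Brewster incidence, θ_t = 90° − 42.98° = 47.02°.

θ_t ≈ 47.02°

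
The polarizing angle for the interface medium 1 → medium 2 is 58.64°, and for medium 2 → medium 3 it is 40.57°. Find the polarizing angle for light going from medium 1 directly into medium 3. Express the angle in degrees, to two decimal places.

tan θ_B(1→2) = n₂/n₁ = tan 58.64° = 1.6408.
tan θ_B(2→3) = n₃/n₂ = tan 40.57° = 0.8562.
So n₃/n₁ = (n₂/n₁)(n₃/n₂) = 1.6408 × 0.8562 = 1.4049.
θ_B(1→3) = arctan(1.4049) = 54.56°.

θ_B ≈ 54.56°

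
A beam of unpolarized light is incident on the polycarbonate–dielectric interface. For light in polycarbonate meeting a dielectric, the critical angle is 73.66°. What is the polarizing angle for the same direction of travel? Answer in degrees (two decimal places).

θ_B ≈ 43.82°

At the critical angle sin θ_c = n₂/n₁, giving n₂/n₁ = sin 73.66° = 0.9596.
Then tan θ_B = n₂/n₁ = 0.9596, so θ_B = arctan 0.9596 = 43.82°.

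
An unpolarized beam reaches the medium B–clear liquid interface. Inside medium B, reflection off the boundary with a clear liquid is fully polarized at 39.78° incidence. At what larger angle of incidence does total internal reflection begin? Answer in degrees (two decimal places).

tan θ_B = n₂/n₁ = tan 39.78° = 0.8326.
Total internal reflection: sin θ_c = n₂/n₁ = 0.8326.
θ_c = arcsin(0.8326) = 56.36°.

θ_c ≈ 56.36°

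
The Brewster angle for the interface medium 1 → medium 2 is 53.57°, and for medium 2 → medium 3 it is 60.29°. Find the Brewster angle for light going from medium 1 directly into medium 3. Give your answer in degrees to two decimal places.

n₂/n₁ = tan 53.57° = 1.3549 and n₃/n₂ = tan 60.29° = 1.7525.
So n₃/n₁ = (n₂/n₁)(n₃/n₂) = 1.3549 × 1.7525 = 2.3744.
θ_B(1→3) = arctan(2.3744) = 67.16°.

θ_B ≈ 67.16°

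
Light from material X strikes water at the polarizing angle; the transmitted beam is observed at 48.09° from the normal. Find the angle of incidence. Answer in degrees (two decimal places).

θ_B ≈ 41.91°

Brewster's condition makes the reflected and refracted beams perpendicular: θ_B + θ_t = 90°.
So θ_B = 90° − θ_t = 90° − 48.09° = 41.91°.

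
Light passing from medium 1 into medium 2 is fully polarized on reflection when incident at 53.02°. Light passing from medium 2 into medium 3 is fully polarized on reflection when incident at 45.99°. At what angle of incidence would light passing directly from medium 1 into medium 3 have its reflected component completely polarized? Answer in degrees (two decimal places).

Each Brewster angle gives a ratio: n₂/n₁ = tan 53.02° = 1.3280, n₃/n₂ = tan 45.99° = 1.0352.
n₃/n₁ = 1.3747. Then tan θ_B(1→3) = n₃/n₁, so θ_B(1→3) = arctan(1.3747) = 53.97°.

θ_B ≈ 53.97°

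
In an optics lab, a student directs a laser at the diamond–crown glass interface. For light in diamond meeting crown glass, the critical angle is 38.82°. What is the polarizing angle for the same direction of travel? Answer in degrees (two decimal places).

n₂/n₁ = sin θ_c = sin 38.82° = 0.6269.
tan θ_B equals the same ratio, so θ_B = arctan(0.6269) = 32.08°.

θ_B ≈ 32.08°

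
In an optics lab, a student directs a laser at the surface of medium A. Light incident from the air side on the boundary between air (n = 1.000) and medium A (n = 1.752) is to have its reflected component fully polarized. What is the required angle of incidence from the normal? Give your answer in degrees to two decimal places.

Brewster's condition: tan θ_B = n₂/n₁ = 1.752/1.000 = 1.7520.
So θ_B = arctan 1.7520 = 60.28°.

θ_B ≈ 60.28°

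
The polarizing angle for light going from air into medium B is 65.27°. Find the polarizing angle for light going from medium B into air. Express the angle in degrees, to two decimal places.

θ_B' ≈ 24.73°

The two Brewster angles are complementary: θ_B' = 90° − θ_B = 90° − 65.27° = 24.73°.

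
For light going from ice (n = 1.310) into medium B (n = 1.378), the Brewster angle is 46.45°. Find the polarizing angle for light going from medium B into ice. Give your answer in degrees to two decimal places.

tan θ_B' = n₁/n₂ = 1/tan θ_B, so θ_B' = 90° − θ_B.
θ_B' = 90° − 46.45° = 43.55°.

θ_B' ≈ 43.55°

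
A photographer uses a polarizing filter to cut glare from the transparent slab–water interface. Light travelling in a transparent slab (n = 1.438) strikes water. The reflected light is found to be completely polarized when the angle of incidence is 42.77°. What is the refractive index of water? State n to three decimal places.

n ≈ 1.330

At Brewster's angle, tan θ_B = n₂/n₁ with n₁ on the incident side (a transparent slab) and n₂ on the transmitted side (water).
n₂ = n₁ tan θ_B = 1.438 × tan 42.77° = 1.330.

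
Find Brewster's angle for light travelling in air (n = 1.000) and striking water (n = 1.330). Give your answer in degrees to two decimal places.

At Brewster's angle the reflected and refracted rays are perpendicular, which with Snell's law gives tan θ_B = n₂/n₁.
Here n₂/n₁ = 1.330/1.000 = 1.3300, and Brewster's law gives tan θ_B = n₂/n₁.
So θ_B = arctan 1.3300 = 53.06°.

θ_B ≈ 53.06°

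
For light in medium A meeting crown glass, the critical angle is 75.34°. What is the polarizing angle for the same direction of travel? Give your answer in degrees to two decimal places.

At the critical angle sin θ_c = n₂/n₁, giving n₂/n₁ = sin 75.34° = 0.9674.
Then tan θ_B = n₂/n₁ = 0.9674, so θ_B = arctan 0.9674 = 44.05°.

θ_B ≈ 44.05°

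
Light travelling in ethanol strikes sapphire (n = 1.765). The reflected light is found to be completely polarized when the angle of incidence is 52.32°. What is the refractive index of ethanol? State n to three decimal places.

n ≈ 1.363

At the Brewster angle, tan θ_B = n₂/n₁ with n₁ on the incident side (ethanol) and n₂ on the transmitted side (sapphire).
n₁ = n₂ / tan θ_B = 1.765 / tan 52.32° = 1.363.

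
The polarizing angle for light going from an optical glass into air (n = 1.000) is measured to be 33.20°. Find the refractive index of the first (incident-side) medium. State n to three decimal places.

Full polarization of the reflected beam means tan θ_B = n₂/n₁, where n₁ is the incident medium (an optical glass).
n₁ = n₂ / tan θ_B = 1.000 / tan 33.20° = 1.528.

n ≈ 1.528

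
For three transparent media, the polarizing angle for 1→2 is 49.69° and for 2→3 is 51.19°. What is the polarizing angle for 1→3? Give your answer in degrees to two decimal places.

n₂/n₁ = tan 49.69° = 1.1787 and n₃/n₂ = tan 51.19° = 1.2433.
So n₃/n₁ = (n₂/n₁)(n₃/n₂) = 1.1787 × 1.2433 = 1.4655.
θ_B(1→3) = arctan(1.4655) = 55.69°.

θ_B ≈ 55.69°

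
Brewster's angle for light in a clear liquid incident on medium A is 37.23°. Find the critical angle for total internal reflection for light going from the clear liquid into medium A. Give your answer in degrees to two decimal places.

n₂/n₁ = tan 37.23° = 0.7599; the critical angle satisfies sin θ_c = n₂/n₁.
θ_c = arcsin(0.7599) = 49.45°.

θ_c ≈ 49.45°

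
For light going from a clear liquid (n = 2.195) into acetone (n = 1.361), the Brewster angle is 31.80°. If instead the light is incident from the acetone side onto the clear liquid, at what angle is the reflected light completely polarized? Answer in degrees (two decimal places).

θ_B' ≈ 58.20°

tan θ_B' = n₁/n₂ = 1/tan θ_B, so θ_B' = 90° − θ_B.
θ_B' = 90° − 31.80° = 58.20°.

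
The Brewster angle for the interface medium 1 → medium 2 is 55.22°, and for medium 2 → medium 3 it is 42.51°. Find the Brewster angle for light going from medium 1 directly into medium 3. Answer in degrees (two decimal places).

θ_B ≈ 52.85°

tan θ_B(1→2) = n₂/n₁ = tan 55.22° = 1.4399.
tan θ_B(2→3) = n₃/n₂ = tan 42.51° = 0.9167.
Multiplying, n₃/n₁ = 1.4399 × 0.9167 = 1.3199, and θ_B(1→3) = arctan 1.3199 = 52.85°.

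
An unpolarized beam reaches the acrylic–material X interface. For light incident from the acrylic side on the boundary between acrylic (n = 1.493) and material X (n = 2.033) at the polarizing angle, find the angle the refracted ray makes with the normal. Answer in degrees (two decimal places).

θ_B = arctan(n₂/n₁) = arctan(2.033/1.493) = 53.71°.
At Brewster's angle the reflected and refracted rays are perpendicular, so θ_t = 90° − θ_B = 90° − 53.71° = 36.29°.

θ_t ≈ 36.29°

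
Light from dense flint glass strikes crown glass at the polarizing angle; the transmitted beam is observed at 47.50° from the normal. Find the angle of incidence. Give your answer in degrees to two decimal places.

Brewster's condition makes the reflected and refracted beams perpendicular: θ_B + θ_t = 90°.
So θ_B = 90° − θ_t = 90° − 47.50° = 42.50°.

θ_B ≈ 42.50°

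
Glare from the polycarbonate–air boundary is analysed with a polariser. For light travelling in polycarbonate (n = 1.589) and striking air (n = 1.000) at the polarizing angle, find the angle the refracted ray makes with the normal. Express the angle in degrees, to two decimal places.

tan θ_B = n₂/n₁ = 1.000/1.589 = 0.6293, so θ_B = 32.18°.
Since θ_B + θ_t = 90° at Brewster incidence, θ_t = 90° − 32.18° = 57.82°.

θ_t ≈ 57.82°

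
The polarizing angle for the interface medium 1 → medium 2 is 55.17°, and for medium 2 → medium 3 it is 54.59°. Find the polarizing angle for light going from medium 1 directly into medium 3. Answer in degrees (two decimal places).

θ_B ≈ 63.68°

n₂/n₁ = tan 55.17° = 1.4372 and n₃/n₂ = tan 54.59° = 1.4066.
Multiplying, n₃/n₁ = 1.4372 × 1.4066 = 2.0216, and θ_B(1→3) = arctan 2.0216 = 63.68°.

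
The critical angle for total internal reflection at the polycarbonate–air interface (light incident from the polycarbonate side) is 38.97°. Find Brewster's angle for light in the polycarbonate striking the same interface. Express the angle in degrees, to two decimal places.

θ_B ≈ 32.17°

At the critical angle sin θ_c = n₂/n₁, giving n₂/n₁ = sin 38.97° = 0.6289.
Then tan θ_B = n₂/n₁ = 0.6289, so θ_B = arctan 0.6289 = 32.17°.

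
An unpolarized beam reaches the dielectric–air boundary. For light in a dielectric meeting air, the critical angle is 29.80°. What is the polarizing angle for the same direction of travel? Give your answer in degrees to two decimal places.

At the critical angle sin θ_c = n₂/n₁, giving n₂/n₁ = sin 29.80° = 0.4970.
Then tan θ_B = n₂/n₁ = 0.4970, so θ_B = arctan 0.4970 = 26.43°.

θ_B ≈ 26.43°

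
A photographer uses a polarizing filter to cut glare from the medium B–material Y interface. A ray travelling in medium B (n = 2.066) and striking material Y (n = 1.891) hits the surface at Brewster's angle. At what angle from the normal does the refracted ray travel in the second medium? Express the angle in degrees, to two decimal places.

θ_t ≈ 47.53°

First find Brewster's angle: tan θ_B = 1.891/2.066 = 0.9153, giving θ_B = 42.47°.
The refracted ray is perpendicular to the reflected ray, so θ_t = 90° − θ_B = 47.53°.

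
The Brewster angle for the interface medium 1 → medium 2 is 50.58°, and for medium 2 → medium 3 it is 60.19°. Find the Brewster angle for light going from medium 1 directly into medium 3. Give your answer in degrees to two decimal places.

n₂/n₁ = tan 50.58° = 1.2166 and n₃/n₂ = tan 60.19° = 1.7454.
n₃/n₁ = 2.1234. Then tan θ_B(1→3) = n₃/n₁, so θ_B(1→3) = arctan(2.1234) = 64.78°.

θ_B ≈ 64.78°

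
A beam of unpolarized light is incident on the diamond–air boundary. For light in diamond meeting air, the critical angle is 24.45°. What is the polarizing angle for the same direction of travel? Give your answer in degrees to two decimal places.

θ_B ≈ 22.48°

At the critical angle sin θ_c = n₂/n₁, giving n₂/n₁ = sin 24.45° = 0.4139.
Then tan θ_B = n₂/n₁ = 0.4139, so θ_B = arctan 0.4139 = 22.48°.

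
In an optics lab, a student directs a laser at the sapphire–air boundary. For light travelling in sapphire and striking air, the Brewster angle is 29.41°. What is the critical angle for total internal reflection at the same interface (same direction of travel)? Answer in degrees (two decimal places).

θ_c ≈ 34.31°

From Brewster, n₂/n₁ = tan θ_B = tan 29.41° = 0.5637.
Then sin θ_c = n₂/n₁ = 0.5637, so θ_c = arcsin 0.5637 = 34.31°.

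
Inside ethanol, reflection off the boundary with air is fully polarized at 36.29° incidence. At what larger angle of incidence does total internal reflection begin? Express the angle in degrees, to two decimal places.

θ_c ≈ 47.25°

n₂/n₁ = tan 36.29° = 0.7343; the critical angle satisfies sin θ_c = n₂/n₁.
θ_c = arcsin(0.7343) = 47.25°.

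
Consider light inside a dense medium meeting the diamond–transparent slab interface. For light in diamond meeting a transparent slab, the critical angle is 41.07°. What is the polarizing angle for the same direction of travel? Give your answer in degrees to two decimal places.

θ_B ≈ 33.30°

At the critical angle sin θ_c = n₂/n₁, giving n₂/n₁ = sin 41.07° = 0.6570.
Then tan θ_B = n₂/n₁ = 0.6570, so θ_B = arctan 0.6570 = 33.30°.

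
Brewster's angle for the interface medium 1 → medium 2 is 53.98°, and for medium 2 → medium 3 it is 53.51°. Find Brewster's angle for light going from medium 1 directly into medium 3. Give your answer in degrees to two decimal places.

n₂/n₁ = tan 53.98° = 1.3754 and n₃/n₂ = tan 53.51° = 1.3519.
n₃/n₁ = 1.8594. Then tan θ_B(1→3) = n₃/n₁, so θ_B(1→3) = arctan(1.8594) = 61.73°.

θ_B ≈ 61.73°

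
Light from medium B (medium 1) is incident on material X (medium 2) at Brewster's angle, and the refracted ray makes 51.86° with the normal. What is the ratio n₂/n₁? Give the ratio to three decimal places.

At Brewster incidence θ_B = 90° − θ_t = 90° − 51.86° = 38.14°.
tan θ_B = n₂/n₁, so n₂/n₁ = tan 38.14° = 0.785.

n₂/n₁ ≈ 0.785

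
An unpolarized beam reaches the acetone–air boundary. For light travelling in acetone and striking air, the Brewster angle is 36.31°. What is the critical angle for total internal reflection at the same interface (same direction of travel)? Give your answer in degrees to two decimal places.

θ_c ≈ 47.29°

From Brewster, n₂/n₁ = tan θ_B = tan 36.31° = 0.7348.
Then sin θ_c = n₂/n₁ = 0.7348, so θ_c = arcsin 0.7348 = 47.29°.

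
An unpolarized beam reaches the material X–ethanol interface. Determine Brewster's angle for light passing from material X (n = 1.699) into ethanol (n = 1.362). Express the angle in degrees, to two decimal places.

Here n₂/n₁ = 1.362/1.699 = 0.8016, and Brewster's law gives tan θ_B = n₂/n₁.
θ_B = arctan(0.8016) = 38.72°.

θ_B ≈ 38.72°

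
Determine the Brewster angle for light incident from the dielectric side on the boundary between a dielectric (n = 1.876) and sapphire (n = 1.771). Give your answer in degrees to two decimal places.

θ_B ≈ 43.35°

Here n₂/n₁ = 1.771/1.876 = 0.9440, and Brewster's law gives tan θ_B = n₂/n₁. Taking the arctangent, θ_B = 43.35°.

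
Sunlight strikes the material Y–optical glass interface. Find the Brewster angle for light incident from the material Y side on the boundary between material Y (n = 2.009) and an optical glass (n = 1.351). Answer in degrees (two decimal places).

θ_B ≈ 33.92°

Here n₂/n₁ = 1.351/2.009 = 0.6725, and Brewster's law gives tan θ_B = n₂/n₁.
So θ_B = arctan 0.6725 = 33.92°.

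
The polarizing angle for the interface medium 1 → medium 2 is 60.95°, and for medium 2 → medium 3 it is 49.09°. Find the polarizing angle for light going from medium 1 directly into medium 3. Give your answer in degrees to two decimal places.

tan θ_B(1→2) = n₂/n₁ = tan 60.95° = 1.8003.
tan θ_B(2→3) = n₃/n₂ = tan 49.09° = 1.1540.
So n₃/n₁ = (n₂/n₁)(n₃/n₂) = 1.8003 × 1.1540 = 2.0776.
θ_B(1→3) = arctan(2.0776) = 64.30°.

θ_B ≈ 64.30°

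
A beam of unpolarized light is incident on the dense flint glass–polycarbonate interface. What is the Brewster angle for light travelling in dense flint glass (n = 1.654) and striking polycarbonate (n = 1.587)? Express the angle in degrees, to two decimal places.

θ_B ≈ 43.82°

Here n₂/n₁ = 1.587/1.654 = 0.9595, and Brewster's law gives tan θ_B = n₂/n₁.
θ_B = arctan(0.9595) = 43.82°.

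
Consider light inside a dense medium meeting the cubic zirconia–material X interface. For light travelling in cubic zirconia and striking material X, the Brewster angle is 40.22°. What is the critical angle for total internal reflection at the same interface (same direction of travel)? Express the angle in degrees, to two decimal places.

θ_c ≈ 57.74°

From Brewster, n₂/n₁ = tan θ_B = tan 40.22° = 0.8457.
Then sin θ_c = n₂/n₁ = 0.8457, so θ_c = arcsin 0.8457 = 57.74°.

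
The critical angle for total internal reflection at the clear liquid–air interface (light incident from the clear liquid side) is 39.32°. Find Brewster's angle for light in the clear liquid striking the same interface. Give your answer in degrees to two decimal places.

θ_B ≈ 32.36°

n₂/n₁ = sin θ_c = sin 39.32° = 0.6337.
tan θ_B equals the same ratio, so θ_B = arctan(0.6337) = 32.36°.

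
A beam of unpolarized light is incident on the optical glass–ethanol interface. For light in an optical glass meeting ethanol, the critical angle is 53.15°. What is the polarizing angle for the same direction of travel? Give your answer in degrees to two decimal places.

sin θ_c = n₂/n₁, so n₂/n₁ = sin 53.15° = 0.8002.
Brewster: tan θ_B = n₂/n₁ = 0.8002.
θ_B = arctan(0.8002) = 38.67°.

θ_B ≈ 38.67°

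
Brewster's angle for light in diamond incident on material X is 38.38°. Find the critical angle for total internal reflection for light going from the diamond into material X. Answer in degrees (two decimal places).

θ_c ≈ 52.37°

tan θ_B = n₂/n₁ = tan 38.38° = 0.7920.
Total internal reflection: sin θ_c = n₂/n₁ = 0.7920.
θ_c = arcsin(0.7920) = 52.37°.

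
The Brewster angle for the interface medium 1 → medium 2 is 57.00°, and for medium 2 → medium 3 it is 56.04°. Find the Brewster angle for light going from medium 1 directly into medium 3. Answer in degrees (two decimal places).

θ_B ≈ 66.38°

n₂/n₁ = tan 57.00° = 1.5399 and n₃/n₂ = tan 56.04° = 1.4848.
So n₃/n₁ = (n₂/n₁)(n₃/n₂) = 1.5399 × 1.4848 = 2.2864.
θ_B(1→3) = arctan(2.2864) = 66.38°.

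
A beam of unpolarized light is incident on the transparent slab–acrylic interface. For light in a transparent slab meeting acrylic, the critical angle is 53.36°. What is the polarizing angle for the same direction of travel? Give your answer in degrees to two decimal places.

θ_B ≈ 38.74°

sin θ_c = n₂/n₁, so n₂/n₁ = sin 53.36° = 0.8024.
Brewster: tan θ_B = n₂/n₁ = 0.8024.
θ_B = arctan(0.8024) = 38.74°.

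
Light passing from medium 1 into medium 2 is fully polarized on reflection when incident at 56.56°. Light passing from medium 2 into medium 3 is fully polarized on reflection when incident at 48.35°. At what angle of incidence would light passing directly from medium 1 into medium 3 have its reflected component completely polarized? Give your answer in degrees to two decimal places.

tan θ_B(1→2) = n₂/n₁ = tan 56.56° = 1.5143.
tan θ_B(2→3) = n₃/n₂ = tan 48.35° = 1.1243.
Multiplying, n₃/n₁ = 1.5143 × 1.1243 = 1.7026, and θ_B(1→3) = arctan 1.7026 = 59.57°.

θ_B ≈ 59.57°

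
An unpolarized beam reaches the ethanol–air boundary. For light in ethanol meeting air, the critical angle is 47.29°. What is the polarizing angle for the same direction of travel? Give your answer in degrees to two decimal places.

θ_B ≈ 36.31°

At the critical angle sin θ_c = n₂/n₁, giving n₂/n₁ = sin 47.29° = 0.7348.
Then tan θ_B = n₂/n₁ = 0.7348, so θ_B = arctan 0.7348 = 36.31°.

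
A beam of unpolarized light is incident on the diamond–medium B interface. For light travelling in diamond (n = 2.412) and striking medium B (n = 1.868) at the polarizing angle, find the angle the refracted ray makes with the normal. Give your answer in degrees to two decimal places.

θ_t ≈ 52.24°

First find Brewster's angle: tan θ_B = 1.868/2.412 = 0.7745, giving θ_B = 37.76°.
Since θ_B + θ_t = 90° at Brewster incidence, θ_t = 90° − 37.76° = 52.24°.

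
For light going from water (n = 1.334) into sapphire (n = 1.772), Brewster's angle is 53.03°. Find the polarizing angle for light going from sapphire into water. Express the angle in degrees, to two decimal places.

tan θ_B' = n₁/n₂ = 1/tan θ_B, so θ_B' = 90° − θ_B.
θ_B' = 90° − 53.03° = 36.97°.

θ_B' ≈ 36.97°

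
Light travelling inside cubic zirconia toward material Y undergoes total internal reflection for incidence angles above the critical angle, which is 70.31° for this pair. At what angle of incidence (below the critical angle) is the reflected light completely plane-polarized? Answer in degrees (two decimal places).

θ_B ≈ 43.28°

sin θ_c = n₂/n₁, so n₂/n₁ = sin 70.31° = 0.9415.
Brewster: tan θ_B = n₂/n₁ = 0.9415.
θ_B = arctan(0.9415) = 43.28°.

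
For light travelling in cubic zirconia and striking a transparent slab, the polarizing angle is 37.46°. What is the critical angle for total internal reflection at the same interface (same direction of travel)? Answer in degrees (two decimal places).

θ_c ≈ 50.02°

n₂/n₁ = tan 37.46° = 0.7662; the critical angle satisfies sin θ_c = n₂/n₁.
θ_c = arcsin(0.7662) = 50.02°.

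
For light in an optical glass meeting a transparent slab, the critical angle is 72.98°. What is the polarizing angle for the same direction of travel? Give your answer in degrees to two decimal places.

θ_B ≈ 43.72°

At the critical angle sin θ_c = n₂/n₁, giving n₂/n₁ = sin 72.98° = 0.9562.
Then tan θ_B = n₂/n₁ = 0.9562, so θ_B = arctan 0.9562 = 43.72°.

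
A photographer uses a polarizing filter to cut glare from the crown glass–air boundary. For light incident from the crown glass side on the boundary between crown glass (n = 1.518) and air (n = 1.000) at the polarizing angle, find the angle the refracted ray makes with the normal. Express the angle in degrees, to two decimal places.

θ_B = arctan(n₂/n₁) = arctan(1.000/1.518) = 33.38°.
The refracted ray is perpendicular to the reflected ray, so θ_t = 90° − θ_B = 56.62°.

θ_t ≈ 56.62°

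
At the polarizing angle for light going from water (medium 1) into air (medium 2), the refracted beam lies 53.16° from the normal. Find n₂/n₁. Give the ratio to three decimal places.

At Brewster incidence θ_B = 90° − θ_t = 90° − 53.16° = 36.84°.
tan θ_B = n₂/n₁, so n₂/n₁ = tan 36.84° = 0.749.

n₂/n₁ ≈ 0.749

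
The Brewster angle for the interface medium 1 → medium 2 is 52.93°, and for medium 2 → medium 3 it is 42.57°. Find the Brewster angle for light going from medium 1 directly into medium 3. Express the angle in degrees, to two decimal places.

θ_B ≈ 50.57°

Each Brewster angle gives a ratio: n₂/n₁ = tan 52.93° = 1.3237, n₃/n₂ = tan 42.57° = 0.9186.
So n₃/n₁ = (n₂/n₁)(n₃/n₂) = 1.3237 × 0.9186 = 1.2159.
θ_B(1→3) = arctan(1.2159) = 50.57°.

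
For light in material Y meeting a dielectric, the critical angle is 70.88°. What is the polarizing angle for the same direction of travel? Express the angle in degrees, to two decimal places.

θ_B ≈ 43.38°

At the critical angle sin θ_c = n₂/n₁, giving n₂/n₁ = sin 70.88° = 0.9448.
Then tan θ_B = n₂/n₁ = 0.9448, so θ_B = arctan 0.9448 = 43.38°.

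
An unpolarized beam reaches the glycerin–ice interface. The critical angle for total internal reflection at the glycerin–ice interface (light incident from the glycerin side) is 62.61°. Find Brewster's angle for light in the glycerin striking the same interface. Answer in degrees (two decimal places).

θ_B ≈ 41.60°

n₂/n₁ = sin θ_c = sin 62.61° = 0.8879.
tan θ_B equals the same ratio, so θ_B = arctan(0.8879) = 41.60°.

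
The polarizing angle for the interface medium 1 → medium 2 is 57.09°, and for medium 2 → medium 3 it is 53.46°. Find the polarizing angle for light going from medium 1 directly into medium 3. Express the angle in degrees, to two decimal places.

θ_B ≈ 64.38°

Each Brewster angle gives a ratio: n₂/n₁ = tan 57.09° = 1.5452, n₃/n₂ = tan 53.46° = 1.3495.
n₃/n₁ = 2.0851. Then tan θ_B(1→3) = n₃/n₁, so θ_B(1→3) = arctan(2.0851) = 64.38°.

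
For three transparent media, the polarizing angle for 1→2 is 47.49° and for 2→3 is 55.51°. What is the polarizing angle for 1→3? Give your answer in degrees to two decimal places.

n₂/n₁ = tan 47.49° = 1.0909 and n₃/n₂ = tan 55.51° = 1.4556.
So n₃/n₁ = (n₂/n₁)(n₃/n₂) = 1.0909 × 1.4556 = 1.5879.
θ_B(1→3) = arctan(1.5879) = 57.80°.

θ_B ≈ 57.80°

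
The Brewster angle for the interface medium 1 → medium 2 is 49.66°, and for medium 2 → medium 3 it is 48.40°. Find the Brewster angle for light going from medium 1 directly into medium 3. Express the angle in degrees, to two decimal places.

tan θ_B(1→2) = n₂/n₁ = tan 49.66° = 1.1775.
tan θ_B(2→3) = n₃/n₂ = tan 48.40° = 1.1263.
Multiplying, n₃/n₁ = 1.1775 × 1.1263 = 1.3262, and θ_B(1→3) = arctan 1.3262 = 52.98°.

θ_B ≈ 52.98°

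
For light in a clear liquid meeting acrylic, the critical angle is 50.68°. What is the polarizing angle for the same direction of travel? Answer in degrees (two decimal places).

At the critical angle sin θ_c = n₂/n₁, giving n₂/n₁ = sin 50.68° = 0.7736.
Then tan θ_B = n₂/n₁ = 0.7736, so θ_B = arctan 0.7736 = 37.73°.

θ_B ≈ 37.73°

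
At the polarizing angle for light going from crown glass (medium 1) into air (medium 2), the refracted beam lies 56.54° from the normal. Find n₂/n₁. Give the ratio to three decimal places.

At Brewster incidence θ_B = 90° − θ_t = 90° − 56.54° = 33.46°.
tan θ_B = n₂/n₁, so n₂/n₁ = tan 33.46° = 0.661.

n₂/n₁ ≈ 0.661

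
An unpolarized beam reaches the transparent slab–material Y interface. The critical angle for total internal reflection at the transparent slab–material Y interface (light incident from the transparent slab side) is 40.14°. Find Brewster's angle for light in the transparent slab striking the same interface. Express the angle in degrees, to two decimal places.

θ_B ≈ 32.81°

At the critical angle sin θ_c = n₂/n₁, giving n₂/n₁ = sin 40.14° = 0.6447.
Then tan θ_B = n₂/n₁ = 0.6447, so θ_B = arctan 0.6447 = 32.81°.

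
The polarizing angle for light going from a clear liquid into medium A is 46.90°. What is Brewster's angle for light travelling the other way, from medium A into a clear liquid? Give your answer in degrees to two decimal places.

θ_B' ≈ 43.10°

tan θ_B' = n₁/n₂ = 1/tan θ_B, so θ_B' = 90° − θ_B.
θ_B' = 90° − 46.90° = 43.10°.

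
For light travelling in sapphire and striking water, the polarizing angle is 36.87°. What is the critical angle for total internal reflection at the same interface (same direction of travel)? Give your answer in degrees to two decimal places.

tan θ_B = n₂/n₁ = tan 36.87° = 0.7500.
Total internal reflection: sin θ_c = n₂/n₁ = 0.7500.
θ_c = arcsin(0.7500) = 48.59°.

θ_c ≈ 48.59°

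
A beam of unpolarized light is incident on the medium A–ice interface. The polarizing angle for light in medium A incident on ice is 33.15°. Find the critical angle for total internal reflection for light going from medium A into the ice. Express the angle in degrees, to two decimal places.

θ_c ≈ 40.78°

From Brewster, n₂/n₁ = tan θ_B = tan 33.15° = 0.6531.
Then sin θ_c = n₂/n₁ = 0.6531, so θ_c = arcsin 0.6531 = 40.78°.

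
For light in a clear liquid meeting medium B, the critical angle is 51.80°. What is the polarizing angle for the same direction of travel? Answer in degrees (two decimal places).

θ_B ≈ 38.16°

sin θ_c = n₂/n₁, so n₂/n₁ = sin 51.80° = 0.7859.
Brewster: tan θ_B = n₂/n₁ = 0.7859.
θ_B = arctan(0.7859) = 38.16°.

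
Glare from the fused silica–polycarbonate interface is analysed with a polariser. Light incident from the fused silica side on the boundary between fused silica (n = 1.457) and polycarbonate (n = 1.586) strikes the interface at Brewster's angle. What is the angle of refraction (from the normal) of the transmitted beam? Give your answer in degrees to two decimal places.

θ_t ≈ 42.57°

tan θ_B = n₂/n₁ = 1.586/1.457 = 1.0885, so θ_B = 47.43°.
The refracted ray is perpendicular to the reflected ray, so θ_t = 90° − θ_B = 42.57°.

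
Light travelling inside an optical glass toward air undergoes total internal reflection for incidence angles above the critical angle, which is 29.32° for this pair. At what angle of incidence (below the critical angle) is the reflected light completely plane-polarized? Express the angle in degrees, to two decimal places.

θ_B ≈ 26.09°

At the critical angle sin θ_c = n₂/n₁, giving n₂/n₁ = sin 29.32° = 0.4897.
Then tan θ_B = n₂/n₁ = 0.4897, so θ_B = arctan 0.4897 = 26.09°.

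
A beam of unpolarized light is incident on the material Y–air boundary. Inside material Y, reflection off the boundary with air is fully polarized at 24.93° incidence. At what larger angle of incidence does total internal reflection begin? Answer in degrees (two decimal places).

tan θ_B = n₂/n₁ = tan 24.93° = 0.4648.
Total internal reflection: sin θ_c = n₂/n₁ = 0.4648.
θ_c = arcsin(0.4648) = 27.70°.

θ_c ≈ 27.70°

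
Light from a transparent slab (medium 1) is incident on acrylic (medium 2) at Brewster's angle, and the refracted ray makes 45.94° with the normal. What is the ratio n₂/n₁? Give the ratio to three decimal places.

n₂/n₁ ≈ 0.968

θ_B + θ_t = 90°, so θ_B = 90° − 45.94° = 44.06°.
Then n₂/n₁ = tan θ_B = tan 44.06° = 0.968.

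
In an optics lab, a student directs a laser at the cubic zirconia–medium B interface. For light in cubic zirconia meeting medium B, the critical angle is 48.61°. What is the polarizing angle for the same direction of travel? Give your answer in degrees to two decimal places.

sin θ_c = n₂/n₁, so n₂/n₁ = sin 48.61° = 0.7502.
Brewster: tan θ_B = n₂/n₁ = 0.7502.
θ_B = arctan(0.7502) = 36.88°.

θ_B ≈ 36.88°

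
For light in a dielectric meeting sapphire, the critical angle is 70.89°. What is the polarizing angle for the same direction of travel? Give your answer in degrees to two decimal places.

θ_B ≈ 43.38°

At the critical angle sin θ_c = n₂/n₁, giving n₂/n₁ = sin 70.89° = 0.9449.
Then tan θ_B = n₂/n₁ = 0.9449, so θ_B = arctan 0.9449 = 43.38°.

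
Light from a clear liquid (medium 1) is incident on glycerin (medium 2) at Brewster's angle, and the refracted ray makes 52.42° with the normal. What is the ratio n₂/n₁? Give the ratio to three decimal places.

n₂/n₁ ≈ 0.770

At Brewster incidence θ_B = 90° − θ_t = 90° − 52.42° = 37.58°.
Then n₂/n₁ = tan θ_B = tan 37.58° = 0.770.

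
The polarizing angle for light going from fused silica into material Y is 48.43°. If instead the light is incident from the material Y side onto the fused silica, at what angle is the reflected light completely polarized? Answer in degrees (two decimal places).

θ_B' ≈ 41.57°

tan θ_B' = n₁/n₂ = 1/tan θ_B, so θ_B' = 90° − θ_B.
θ_B' = 90° − 48.43° = 41.57°.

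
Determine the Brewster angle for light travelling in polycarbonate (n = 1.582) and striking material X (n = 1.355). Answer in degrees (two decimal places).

θ_B ≈ 40.58°

tan θ_B = n₂/n₁ = 1.355/1.582 = 0.8565.
So θ_B = arctan 0.8565 = 40.58°.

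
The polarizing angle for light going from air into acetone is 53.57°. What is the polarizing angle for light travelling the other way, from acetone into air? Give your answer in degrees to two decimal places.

θ_B' ≈ 36.43°

Reversing the direction swaps n₁ and n₂, so tan θ_B' = 1/tan θ_B and θ_B' = 90° − θ_B.
Hence θ_B' = 90° − 53.57° = 36.43°.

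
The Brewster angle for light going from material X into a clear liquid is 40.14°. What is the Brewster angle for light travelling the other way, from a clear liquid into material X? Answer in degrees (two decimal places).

Reversing the direction swaps n₁ and n₂, so tan θ_B' = 1/tan θ_B and θ_B' = 90° − θ_B.
Hence θ_B' = 90° − 40.14° = 49.86°.

θ_B' ≈ 49.86°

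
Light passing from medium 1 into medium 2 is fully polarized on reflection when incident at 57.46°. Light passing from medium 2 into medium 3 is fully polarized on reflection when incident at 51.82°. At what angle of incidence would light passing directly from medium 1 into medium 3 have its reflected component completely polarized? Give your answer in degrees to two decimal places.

θ_B ≈ 63.36°

n₂/n₁ = tan 57.46° = 1.5673 and n₃/n₂ = tan 51.82° = 1.2717.
So n₃/n₁ = (n₂/n₁)(n₃/n₂) = 1.5673 × 1.2717 = 1.9931.
θ_B(1→3) = arctan(1.9931) = 63.36°.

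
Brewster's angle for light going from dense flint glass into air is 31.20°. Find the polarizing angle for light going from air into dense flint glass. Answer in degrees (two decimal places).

tan θ_B' = n₁/n₂ = 1/tan θ_B, so θ_B' = 90° − θ_B.
θ_B' = 90° − 31.20° = 58.80°.

θ_B' ≈ 58.80°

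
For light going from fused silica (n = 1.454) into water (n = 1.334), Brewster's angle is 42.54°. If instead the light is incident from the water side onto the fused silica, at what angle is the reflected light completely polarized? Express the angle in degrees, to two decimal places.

θ_B' ≈ 47.46°

Reversing the direction swaps n₁ and n₂, so tan θ_B' = 1/tan θ_B and θ_B' = 90° − θ_B.
Hence θ_B' = 90° − 42.54° = 47.46°.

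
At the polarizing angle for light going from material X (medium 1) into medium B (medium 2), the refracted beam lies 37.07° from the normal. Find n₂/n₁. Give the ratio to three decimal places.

θ_B + θ_t = 90°, so θ_B = 90° − 37.07° = 52.93°.
tan θ_B = n₂/n₁, so n₂/n₁ = tan 52.93° = 1.324.

n₂/n₁ ≈ 1.324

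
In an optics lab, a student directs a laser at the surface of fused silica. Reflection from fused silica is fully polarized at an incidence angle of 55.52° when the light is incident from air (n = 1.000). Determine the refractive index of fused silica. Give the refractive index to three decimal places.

n ≈ 1.456

At Brewster's angle, tan θ_B = n₂/n₁ with n₁ on the incident side (air) and n₂ on the transmitted side (fused silica).
n₂ = n₁ tan θ_B = 1.000 × tan 55.52° = 1.456.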